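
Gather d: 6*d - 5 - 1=6*d - 6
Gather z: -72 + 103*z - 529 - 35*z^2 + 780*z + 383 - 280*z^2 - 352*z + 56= -315*z^2 + 531*z - 162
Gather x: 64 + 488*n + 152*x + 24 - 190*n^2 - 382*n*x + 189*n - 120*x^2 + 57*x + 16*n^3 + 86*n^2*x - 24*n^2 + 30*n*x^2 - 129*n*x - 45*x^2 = 16*n^3 - 214*n^2 + 677*n + x^2*(30*n - 165) + x*(86*n^2 - 511*n + 209) + 88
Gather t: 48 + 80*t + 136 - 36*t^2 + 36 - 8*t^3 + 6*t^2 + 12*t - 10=-8*t^3 - 30*t^2 + 92*t + 210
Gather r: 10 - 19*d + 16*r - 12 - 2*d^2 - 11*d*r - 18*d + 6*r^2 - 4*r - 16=-2*d^2 - 37*d + 6*r^2 + r*(12 - 11*d) - 18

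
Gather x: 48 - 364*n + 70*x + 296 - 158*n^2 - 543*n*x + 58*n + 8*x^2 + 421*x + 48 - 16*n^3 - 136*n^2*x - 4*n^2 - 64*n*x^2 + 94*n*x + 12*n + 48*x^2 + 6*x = -16*n^3 - 162*n^2 - 294*n + x^2*(56 - 64*n) + x*(-136*n^2 - 449*n + 497) + 392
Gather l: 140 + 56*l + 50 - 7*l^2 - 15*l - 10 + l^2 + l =-6*l^2 + 42*l + 180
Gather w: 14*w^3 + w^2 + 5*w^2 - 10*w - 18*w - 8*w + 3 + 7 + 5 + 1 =14*w^3 + 6*w^2 - 36*w + 16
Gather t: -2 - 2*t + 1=-2*t - 1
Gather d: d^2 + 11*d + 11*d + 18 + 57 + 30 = d^2 + 22*d + 105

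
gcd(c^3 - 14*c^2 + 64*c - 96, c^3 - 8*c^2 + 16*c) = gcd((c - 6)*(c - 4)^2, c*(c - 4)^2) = c^2 - 8*c + 16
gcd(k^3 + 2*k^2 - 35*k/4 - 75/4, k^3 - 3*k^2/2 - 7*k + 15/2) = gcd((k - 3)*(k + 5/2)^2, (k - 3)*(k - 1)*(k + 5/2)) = k^2 - k/2 - 15/2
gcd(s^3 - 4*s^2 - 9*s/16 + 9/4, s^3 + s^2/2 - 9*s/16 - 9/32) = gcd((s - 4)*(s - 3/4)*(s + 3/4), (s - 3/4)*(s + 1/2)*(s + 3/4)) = s^2 - 9/16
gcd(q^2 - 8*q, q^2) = q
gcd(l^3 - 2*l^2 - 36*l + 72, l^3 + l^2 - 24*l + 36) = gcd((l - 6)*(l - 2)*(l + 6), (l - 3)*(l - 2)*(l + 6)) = l^2 + 4*l - 12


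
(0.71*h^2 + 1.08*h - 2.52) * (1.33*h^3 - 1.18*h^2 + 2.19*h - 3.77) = 0.9443*h^5 + 0.5986*h^4 - 3.0711*h^3 + 2.6621*h^2 - 9.5904*h + 9.5004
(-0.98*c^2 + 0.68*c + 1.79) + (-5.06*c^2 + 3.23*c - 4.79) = -6.04*c^2 + 3.91*c - 3.0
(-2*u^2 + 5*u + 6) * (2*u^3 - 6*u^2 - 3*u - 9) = -4*u^5 + 22*u^4 - 12*u^3 - 33*u^2 - 63*u - 54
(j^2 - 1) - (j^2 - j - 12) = j + 11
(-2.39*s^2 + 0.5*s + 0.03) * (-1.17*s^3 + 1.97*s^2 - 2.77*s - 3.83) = 2.7963*s^5 - 5.2933*s^4 + 7.5702*s^3 + 7.8278*s^2 - 1.9981*s - 0.1149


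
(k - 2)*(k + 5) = k^2 + 3*k - 10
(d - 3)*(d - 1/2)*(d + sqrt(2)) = d^3 - 7*d^2/2 + sqrt(2)*d^2 - 7*sqrt(2)*d/2 + 3*d/2 + 3*sqrt(2)/2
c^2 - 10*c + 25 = (c - 5)^2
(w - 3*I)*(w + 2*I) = w^2 - I*w + 6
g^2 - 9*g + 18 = (g - 6)*(g - 3)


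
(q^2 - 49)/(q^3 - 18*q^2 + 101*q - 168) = (q + 7)/(q^2 - 11*q + 24)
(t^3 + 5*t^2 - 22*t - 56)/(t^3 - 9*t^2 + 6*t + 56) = (t + 7)/(t - 7)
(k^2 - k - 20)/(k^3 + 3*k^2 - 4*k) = (k - 5)/(k*(k - 1))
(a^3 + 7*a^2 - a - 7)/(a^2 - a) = a + 8 + 7/a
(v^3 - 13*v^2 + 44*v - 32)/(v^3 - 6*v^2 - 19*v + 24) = (v - 4)/(v + 3)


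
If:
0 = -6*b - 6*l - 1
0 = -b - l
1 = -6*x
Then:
No Solution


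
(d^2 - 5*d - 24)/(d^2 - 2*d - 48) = (d + 3)/(d + 6)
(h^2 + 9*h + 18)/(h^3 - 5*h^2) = (h^2 + 9*h + 18)/(h^2*(h - 5))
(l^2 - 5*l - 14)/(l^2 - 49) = (l + 2)/(l + 7)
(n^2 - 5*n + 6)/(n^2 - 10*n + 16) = (n - 3)/(n - 8)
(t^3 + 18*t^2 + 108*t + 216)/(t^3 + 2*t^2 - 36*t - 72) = (t^2 + 12*t + 36)/(t^2 - 4*t - 12)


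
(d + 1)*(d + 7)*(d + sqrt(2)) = d^3 + sqrt(2)*d^2 + 8*d^2 + 7*d + 8*sqrt(2)*d + 7*sqrt(2)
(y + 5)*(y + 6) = y^2 + 11*y + 30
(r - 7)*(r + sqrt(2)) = r^2 - 7*r + sqrt(2)*r - 7*sqrt(2)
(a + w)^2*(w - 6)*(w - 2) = a^2*w^2 - 8*a^2*w + 12*a^2 + 2*a*w^3 - 16*a*w^2 + 24*a*w + w^4 - 8*w^3 + 12*w^2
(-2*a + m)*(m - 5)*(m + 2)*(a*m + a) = -2*a^2*m^3 + 4*a^2*m^2 + 26*a^2*m + 20*a^2 + a*m^4 - 2*a*m^3 - 13*a*m^2 - 10*a*m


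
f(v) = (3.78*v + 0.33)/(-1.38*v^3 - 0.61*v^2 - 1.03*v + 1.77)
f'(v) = (3.78*v + 0.33)*(4.14*v^2 + 1.22*v + 1.03)/(-1.38*v^3 - 0.61*v^2 - 1.03*v + 1.77)^2 + 3.78/(-1.38*v^3 - 0.61*v^2 - 1.03*v + 1.77)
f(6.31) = -0.06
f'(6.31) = 0.02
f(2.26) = -0.45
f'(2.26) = 0.38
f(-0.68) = -0.85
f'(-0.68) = 0.75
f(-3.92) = -0.18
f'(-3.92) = -0.09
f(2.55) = -0.36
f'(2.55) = 0.27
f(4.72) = -0.11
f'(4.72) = 0.05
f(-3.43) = -0.23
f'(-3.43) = -0.13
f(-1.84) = -0.65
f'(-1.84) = -0.45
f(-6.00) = -0.08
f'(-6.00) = -0.03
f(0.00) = 0.19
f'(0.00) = 2.24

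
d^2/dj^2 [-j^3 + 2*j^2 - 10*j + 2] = 4 - 6*j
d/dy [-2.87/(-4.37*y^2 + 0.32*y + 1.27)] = (0.9184 - 25.0838*y)/(-4.37*y^2 + 0.32*y + 1.27)^2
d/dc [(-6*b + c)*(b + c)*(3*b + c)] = -21*b^2 - 4*b*c + 3*c^2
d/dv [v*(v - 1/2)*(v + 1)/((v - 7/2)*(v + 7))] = (4*v^4 + 28*v^3 - 285*v^2 - 98*v + 49)/(4*v^4 + 28*v^3 - 147*v^2 - 686*v + 2401)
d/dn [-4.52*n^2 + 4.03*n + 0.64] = 4.03 - 9.04*n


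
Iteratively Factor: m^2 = (m)*(m)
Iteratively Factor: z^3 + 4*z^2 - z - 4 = (z + 4)*(z^2 - 1) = (z - 1)*(z + 4)*(z + 1)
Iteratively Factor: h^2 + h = (h + 1)*(h)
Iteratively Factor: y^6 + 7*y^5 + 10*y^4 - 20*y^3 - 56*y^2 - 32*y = (y)*(y^5 + 7*y^4 + 10*y^3 - 20*y^2 - 56*y - 32) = y*(y - 2)*(y^4 + 9*y^3 + 28*y^2 + 36*y + 16) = y*(y - 2)*(y + 2)*(y^3 + 7*y^2 + 14*y + 8) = y*(y - 2)*(y + 1)*(y + 2)*(y^2 + 6*y + 8) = y*(y - 2)*(y + 1)*(y + 2)^2*(y + 4)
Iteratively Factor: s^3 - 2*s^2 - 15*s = (s - 5)*(s^2 + 3*s) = (s - 5)*(s + 3)*(s)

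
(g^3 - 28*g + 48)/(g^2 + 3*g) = (g^3 - 28*g + 48)/(g*(g + 3))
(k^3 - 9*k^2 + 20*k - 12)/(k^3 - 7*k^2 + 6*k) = (k - 2)/k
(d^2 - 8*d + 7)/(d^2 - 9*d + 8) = (d - 7)/(d - 8)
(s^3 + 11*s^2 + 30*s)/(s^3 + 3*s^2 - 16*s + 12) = s*(s + 5)/(s^2 - 3*s + 2)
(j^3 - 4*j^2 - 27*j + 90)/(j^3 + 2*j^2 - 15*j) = (j - 6)/j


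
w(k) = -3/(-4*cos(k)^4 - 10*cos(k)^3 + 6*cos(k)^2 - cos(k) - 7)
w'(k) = -3*(-16*sin(k)*cos(k)^3 - 30*sin(k)*cos(k)^2 + 12*sin(k)*cos(k) - sin(k))/(-4*cos(k)^4 - 10*cos(k)^3 + 6*cos(k)^2 - cos(k) - 7)^2 = 3*(15*cos(2*k) + 4*cos(3*k) + 16)*sin(k)/(4*cos(k)^4 + 10*cos(k)^3 - 6*cos(k)^2 + cos(k) + 7)^2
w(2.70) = -0.85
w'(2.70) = 2.53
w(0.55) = 0.25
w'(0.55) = 0.25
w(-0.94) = 0.37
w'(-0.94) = -0.29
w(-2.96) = -0.54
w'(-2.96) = -0.47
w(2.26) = 1.49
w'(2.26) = 9.44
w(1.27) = 0.42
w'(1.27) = 0.03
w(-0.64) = 0.28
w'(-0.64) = -0.29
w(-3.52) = -0.72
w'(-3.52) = 1.62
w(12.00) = 0.26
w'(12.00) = -0.26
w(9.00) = -0.81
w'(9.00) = 2.23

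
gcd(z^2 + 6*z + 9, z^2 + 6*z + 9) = z^2 + 6*z + 9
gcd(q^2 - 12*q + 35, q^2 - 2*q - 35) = q - 7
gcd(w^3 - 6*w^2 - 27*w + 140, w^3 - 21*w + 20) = w^2 + w - 20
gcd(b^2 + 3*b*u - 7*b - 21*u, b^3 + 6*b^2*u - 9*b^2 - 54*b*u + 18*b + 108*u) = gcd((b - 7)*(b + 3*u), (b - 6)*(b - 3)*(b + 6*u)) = 1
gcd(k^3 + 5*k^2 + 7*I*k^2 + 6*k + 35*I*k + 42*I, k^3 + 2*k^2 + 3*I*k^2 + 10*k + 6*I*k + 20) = k + 2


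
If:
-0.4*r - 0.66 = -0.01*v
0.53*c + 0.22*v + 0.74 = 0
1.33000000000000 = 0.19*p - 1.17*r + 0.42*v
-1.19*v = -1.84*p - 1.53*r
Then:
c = -0.69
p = 0.31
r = -1.69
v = -1.69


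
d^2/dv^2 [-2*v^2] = -4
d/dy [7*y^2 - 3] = 14*y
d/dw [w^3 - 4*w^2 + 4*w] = 3*w^2 - 8*w + 4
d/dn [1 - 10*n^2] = -20*n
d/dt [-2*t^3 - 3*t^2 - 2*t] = -6*t^2 - 6*t - 2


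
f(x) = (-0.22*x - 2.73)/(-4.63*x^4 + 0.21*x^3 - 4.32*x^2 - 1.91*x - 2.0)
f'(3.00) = -0.01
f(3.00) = 0.01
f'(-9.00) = 0.00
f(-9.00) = 0.00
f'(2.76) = -0.01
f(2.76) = 0.01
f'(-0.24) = 0.49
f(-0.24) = 1.48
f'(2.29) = -0.03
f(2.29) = 0.02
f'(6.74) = -0.00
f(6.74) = 0.00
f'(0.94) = -0.58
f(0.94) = 0.27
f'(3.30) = -0.01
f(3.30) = 0.01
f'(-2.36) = 0.02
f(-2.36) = 0.01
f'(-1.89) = 0.06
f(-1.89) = 0.03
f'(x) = (-0.22*x - 2.73)*(18.52*x^3 - 0.63*x^2 + 8.64*x + 1.91)/(-4.63*x^4 + 0.21*x^3 - 4.32*x^2 - 1.91*x - 2.0)^2 - 0.22/(-4.63*x^4 + 0.21*x^3 - 4.32*x^2 - 1.91*x - 2.0)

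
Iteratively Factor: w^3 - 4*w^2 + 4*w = (w)*(w^2 - 4*w + 4) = w*(w - 2)*(w - 2)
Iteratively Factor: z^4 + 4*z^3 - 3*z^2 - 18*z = (z + 3)*(z^3 + z^2 - 6*z) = (z - 2)*(z + 3)*(z^2 + 3*z) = z*(z - 2)*(z + 3)*(z + 3)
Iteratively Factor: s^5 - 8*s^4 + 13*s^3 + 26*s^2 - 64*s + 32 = (s - 1)*(s^4 - 7*s^3 + 6*s^2 + 32*s - 32) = (s - 4)*(s - 1)*(s^3 - 3*s^2 - 6*s + 8) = (s - 4)*(s - 1)^2*(s^2 - 2*s - 8) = (s - 4)*(s - 1)^2*(s + 2)*(s - 4)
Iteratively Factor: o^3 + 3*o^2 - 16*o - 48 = (o + 4)*(o^2 - o - 12) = (o - 4)*(o + 4)*(o + 3)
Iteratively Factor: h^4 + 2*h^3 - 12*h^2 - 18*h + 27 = (h - 1)*(h^3 + 3*h^2 - 9*h - 27) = (h - 3)*(h - 1)*(h^2 + 6*h + 9) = (h - 3)*(h - 1)*(h + 3)*(h + 3)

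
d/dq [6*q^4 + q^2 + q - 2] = 24*q^3 + 2*q + 1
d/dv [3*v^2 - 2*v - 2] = 6*v - 2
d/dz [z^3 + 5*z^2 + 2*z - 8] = 3*z^2 + 10*z + 2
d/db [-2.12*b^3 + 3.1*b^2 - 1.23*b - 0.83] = -6.36*b^2 + 6.2*b - 1.23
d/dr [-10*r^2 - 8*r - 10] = -20*r - 8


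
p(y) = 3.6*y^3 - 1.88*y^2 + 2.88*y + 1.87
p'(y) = 10.8*y^2 - 3.76*y + 2.88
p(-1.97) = -38.62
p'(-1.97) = 52.20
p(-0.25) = 0.98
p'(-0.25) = 4.50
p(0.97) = 6.18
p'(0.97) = 9.39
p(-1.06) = -7.58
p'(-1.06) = 19.00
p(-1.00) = -6.49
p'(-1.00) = 17.44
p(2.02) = 29.69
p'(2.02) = 39.35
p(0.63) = 3.84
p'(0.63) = 4.80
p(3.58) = 153.26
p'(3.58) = 127.84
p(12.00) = 5986.51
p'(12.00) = 1512.96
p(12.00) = 5986.51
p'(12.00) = 1512.96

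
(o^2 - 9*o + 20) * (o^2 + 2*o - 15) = o^4 - 7*o^3 - 13*o^2 + 175*o - 300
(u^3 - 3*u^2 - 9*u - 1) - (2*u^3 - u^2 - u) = -u^3 - 2*u^2 - 8*u - 1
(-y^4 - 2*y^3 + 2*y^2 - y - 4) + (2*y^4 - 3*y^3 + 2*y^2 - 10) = y^4 - 5*y^3 + 4*y^2 - y - 14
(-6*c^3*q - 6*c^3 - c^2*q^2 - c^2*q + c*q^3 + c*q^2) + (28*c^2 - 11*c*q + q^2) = -6*c^3*q - 6*c^3 - c^2*q^2 - c^2*q + 28*c^2 + c*q^3 + c*q^2 - 11*c*q + q^2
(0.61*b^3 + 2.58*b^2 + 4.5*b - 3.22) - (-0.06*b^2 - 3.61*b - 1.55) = 0.61*b^3 + 2.64*b^2 + 8.11*b - 1.67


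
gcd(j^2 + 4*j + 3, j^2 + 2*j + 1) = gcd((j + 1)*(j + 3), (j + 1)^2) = j + 1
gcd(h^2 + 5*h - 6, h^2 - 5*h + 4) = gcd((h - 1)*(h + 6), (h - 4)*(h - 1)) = h - 1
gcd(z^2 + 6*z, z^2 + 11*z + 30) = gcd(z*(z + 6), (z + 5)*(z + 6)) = z + 6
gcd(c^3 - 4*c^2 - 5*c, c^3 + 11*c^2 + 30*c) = c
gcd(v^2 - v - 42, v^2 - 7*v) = v - 7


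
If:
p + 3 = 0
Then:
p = -3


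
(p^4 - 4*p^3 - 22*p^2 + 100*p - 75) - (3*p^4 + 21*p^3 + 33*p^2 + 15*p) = -2*p^4 - 25*p^3 - 55*p^2 + 85*p - 75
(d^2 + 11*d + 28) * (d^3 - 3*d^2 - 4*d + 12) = d^5 + 8*d^4 - 9*d^3 - 116*d^2 + 20*d + 336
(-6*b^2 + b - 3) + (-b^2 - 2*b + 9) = -7*b^2 - b + 6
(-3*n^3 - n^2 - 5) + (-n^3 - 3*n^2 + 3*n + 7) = -4*n^3 - 4*n^2 + 3*n + 2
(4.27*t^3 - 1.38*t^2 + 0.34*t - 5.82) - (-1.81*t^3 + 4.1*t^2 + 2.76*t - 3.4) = 6.08*t^3 - 5.48*t^2 - 2.42*t - 2.42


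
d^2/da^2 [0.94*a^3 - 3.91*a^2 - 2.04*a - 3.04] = 5.64*a - 7.82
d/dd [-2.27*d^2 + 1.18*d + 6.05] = 1.18 - 4.54*d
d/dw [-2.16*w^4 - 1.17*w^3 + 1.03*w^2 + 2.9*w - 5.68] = -8.64*w^3 - 3.51*w^2 + 2.06*w + 2.9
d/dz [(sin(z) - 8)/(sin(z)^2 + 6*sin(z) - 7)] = (16*sin(z) + cos(z)^2 + 40)*cos(z)/(sin(z)^2 + 6*sin(z) - 7)^2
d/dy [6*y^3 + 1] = 18*y^2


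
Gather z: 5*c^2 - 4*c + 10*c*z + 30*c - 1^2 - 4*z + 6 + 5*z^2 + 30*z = 5*c^2 + 26*c + 5*z^2 + z*(10*c + 26) + 5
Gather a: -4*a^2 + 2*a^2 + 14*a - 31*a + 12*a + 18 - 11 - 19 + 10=-2*a^2 - 5*a - 2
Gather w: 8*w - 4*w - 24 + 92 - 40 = 4*w + 28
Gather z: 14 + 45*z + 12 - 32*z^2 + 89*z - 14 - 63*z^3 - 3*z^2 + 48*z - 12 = -63*z^3 - 35*z^2 + 182*z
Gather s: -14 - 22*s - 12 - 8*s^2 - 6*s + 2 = -8*s^2 - 28*s - 24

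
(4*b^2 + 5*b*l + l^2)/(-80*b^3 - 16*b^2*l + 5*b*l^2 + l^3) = (-b - l)/(20*b^2 - b*l - l^2)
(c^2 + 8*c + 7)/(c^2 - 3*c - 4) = (c + 7)/(c - 4)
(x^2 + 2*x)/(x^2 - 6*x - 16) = x/(x - 8)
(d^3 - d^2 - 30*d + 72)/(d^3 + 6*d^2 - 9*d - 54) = (d - 4)/(d + 3)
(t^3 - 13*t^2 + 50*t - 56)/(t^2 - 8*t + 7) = (t^2 - 6*t + 8)/(t - 1)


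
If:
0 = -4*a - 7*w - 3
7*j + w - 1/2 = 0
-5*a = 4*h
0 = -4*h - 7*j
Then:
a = 13/62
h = -65/248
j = 65/434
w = -17/31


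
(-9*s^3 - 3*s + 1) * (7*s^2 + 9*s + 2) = -63*s^5 - 81*s^4 - 39*s^3 - 20*s^2 + 3*s + 2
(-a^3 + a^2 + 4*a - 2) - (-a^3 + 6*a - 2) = a^2 - 2*a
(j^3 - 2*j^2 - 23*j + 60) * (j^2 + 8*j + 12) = j^5 + 6*j^4 - 27*j^3 - 148*j^2 + 204*j + 720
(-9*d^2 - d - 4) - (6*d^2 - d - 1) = -15*d^2 - 3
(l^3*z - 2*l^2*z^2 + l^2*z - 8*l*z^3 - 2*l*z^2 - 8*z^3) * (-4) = -4*l^3*z + 8*l^2*z^2 - 4*l^2*z + 32*l*z^3 + 8*l*z^2 + 32*z^3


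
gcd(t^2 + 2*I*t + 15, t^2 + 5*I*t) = t + 5*I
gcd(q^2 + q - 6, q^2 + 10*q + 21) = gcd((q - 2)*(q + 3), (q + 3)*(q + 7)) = q + 3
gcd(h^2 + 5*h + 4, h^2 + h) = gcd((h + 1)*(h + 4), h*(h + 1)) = h + 1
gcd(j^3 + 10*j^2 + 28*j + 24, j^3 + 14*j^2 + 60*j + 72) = j^2 + 8*j + 12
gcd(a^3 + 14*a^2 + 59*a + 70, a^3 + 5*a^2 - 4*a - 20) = a^2 + 7*a + 10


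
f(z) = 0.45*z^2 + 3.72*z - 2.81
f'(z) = 0.9*z + 3.72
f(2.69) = 10.45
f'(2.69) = 6.14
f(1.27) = 2.64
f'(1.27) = 4.86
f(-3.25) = -10.15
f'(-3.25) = 0.80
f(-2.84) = -9.75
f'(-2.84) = 1.16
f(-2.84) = -9.75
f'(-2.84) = 1.16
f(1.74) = 5.03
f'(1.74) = 5.29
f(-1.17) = -6.55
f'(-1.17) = 2.67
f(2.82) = 11.26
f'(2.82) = 6.26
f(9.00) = 67.12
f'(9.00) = 11.82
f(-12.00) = 17.35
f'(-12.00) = -7.08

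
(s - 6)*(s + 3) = s^2 - 3*s - 18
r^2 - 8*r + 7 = (r - 7)*(r - 1)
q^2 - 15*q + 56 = (q - 8)*(q - 7)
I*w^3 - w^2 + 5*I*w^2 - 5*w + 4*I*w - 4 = (w + 4)*(w + I)*(I*w + I)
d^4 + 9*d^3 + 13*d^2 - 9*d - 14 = (d - 1)*(d + 1)*(d + 2)*(d + 7)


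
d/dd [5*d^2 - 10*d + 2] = 10*d - 10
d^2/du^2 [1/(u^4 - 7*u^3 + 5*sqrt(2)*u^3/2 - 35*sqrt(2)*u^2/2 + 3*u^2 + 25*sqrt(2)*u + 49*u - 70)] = 4*((-12*u^2 - 15*sqrt(2)*u + 42*u - 6 + 35*sqrt(2))*(2*u^4 - 14*u^3 + 5*sqrt(2)*u^3 - 35*sqrt(2)*u^2 + 6*u^2 + 50*sqrt(2)*u + 98*u - 140) + (8*u^3 - 42*u^2 + 15*sqrt(2)*u^2 - 70*sqrt(2)*u + 12*u + 50*sqrt(2) + 98)^2)/(2*u^4 - 14*u^3 + 5*sqrt(2)*u^3 - 35*sqrt(2)*u^2 + 6*u^2 + 50*sqrt(2)*u + 98*u - 140)^3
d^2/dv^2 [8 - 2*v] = 0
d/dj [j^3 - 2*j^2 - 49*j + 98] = 3*j^2 - 4*j - 49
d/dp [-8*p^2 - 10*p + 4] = -16*p - 10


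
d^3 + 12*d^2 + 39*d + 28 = (d + 1)*(d + 4)*(d + 7)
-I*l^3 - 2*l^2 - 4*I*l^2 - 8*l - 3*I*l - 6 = (l + 3)*(l - 2*I)*(-I*l - I)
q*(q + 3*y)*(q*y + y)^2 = q^4*y^2 + 3*q^3*y^3 + 2*q^3*y^2 + 6*q^2*y^3 + q^2*y^2 + 3*q*y^3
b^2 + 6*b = b*(b + 6)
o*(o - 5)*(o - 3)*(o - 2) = o^4 - 10*o^3 + 31*o^2 - 30*o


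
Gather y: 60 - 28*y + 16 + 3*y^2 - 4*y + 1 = 3*y^2 - 32*y + 77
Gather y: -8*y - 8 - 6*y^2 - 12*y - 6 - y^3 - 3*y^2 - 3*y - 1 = -y^3 - 9*y^2 - 23*y - 15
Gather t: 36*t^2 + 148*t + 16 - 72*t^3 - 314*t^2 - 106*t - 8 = -72*t^3 - 278*t^2 + 42*t + 8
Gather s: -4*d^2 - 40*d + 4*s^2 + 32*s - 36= -4*d^2 - 40*d + 4*s^2 + 32*s - 36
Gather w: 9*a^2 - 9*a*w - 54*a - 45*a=9*a^2 - 9*a*w - 99*a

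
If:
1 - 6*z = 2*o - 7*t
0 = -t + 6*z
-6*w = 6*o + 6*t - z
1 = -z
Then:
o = -35/2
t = -6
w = 70/3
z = -1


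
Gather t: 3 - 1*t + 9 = 12 - t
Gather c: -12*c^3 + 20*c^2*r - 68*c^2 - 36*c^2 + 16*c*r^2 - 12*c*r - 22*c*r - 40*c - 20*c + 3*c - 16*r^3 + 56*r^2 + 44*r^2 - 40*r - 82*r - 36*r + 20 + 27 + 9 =-12*c^3 + c^2*(20*r - 104) + c*(16*r^2 - 34*r - 57) - 16*r^3 + 100*r^2 - 158*r + 56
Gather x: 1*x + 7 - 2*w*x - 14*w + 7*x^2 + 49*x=-14*w + 7*x^2 + x*(50 - 2*w) + 7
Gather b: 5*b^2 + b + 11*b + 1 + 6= 5*b^2 + 12*b + 7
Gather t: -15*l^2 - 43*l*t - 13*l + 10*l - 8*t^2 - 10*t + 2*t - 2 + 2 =-15*l^2 - 3*l - 8*t^2 + t*(-43*l - 8)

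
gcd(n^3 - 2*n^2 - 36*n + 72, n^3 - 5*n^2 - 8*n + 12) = n - 6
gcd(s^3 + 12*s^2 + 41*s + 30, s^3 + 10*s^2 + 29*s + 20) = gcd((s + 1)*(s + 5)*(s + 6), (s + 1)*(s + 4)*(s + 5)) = s^2 + 6*s + 5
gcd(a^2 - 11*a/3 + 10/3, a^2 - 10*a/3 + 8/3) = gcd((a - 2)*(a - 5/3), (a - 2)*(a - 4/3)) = a - 2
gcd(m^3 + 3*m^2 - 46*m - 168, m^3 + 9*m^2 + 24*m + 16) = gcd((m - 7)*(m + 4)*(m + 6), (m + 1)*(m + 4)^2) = m + 4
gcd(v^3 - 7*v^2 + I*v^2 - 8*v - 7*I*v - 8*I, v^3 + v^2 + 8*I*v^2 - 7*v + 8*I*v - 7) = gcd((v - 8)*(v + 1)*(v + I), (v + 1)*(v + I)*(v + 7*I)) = v^2 + v*(1 + I) + I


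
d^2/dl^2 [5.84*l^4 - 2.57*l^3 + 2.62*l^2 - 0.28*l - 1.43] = 70.08*l^2 - 15.42*l + 5.24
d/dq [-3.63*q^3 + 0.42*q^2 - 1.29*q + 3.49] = -10.89*q^2 + 0.84*q - 1.29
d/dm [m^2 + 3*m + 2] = 2*m + 3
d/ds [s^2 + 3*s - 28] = 2*s + 3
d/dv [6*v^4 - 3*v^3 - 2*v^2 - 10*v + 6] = 24*v^3 - 9*v^2 - 4*v - 10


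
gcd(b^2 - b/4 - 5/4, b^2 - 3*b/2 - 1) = 1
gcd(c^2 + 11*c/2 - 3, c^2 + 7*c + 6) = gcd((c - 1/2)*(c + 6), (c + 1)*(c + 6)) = c + 6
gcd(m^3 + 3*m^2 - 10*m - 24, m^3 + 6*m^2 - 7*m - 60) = m^2 + m - 12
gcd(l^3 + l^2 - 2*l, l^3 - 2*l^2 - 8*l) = l^2 + 2*l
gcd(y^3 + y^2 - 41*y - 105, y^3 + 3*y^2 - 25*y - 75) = y^2 + 8*y + 15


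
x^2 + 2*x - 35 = (x - 5)*(x + 7)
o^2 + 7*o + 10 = (o + 2)*(o + 5)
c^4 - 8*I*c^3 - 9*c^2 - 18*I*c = c*(c - 6*I)*(c - 3*I)*(c + I)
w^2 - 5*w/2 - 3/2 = (w - 3)*(w + 1/2)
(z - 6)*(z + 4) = z^2 - 2*z - 24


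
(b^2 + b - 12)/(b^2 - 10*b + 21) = (b + 4)/(b - 7)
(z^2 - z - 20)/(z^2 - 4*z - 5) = (z + 4)/(z + 1)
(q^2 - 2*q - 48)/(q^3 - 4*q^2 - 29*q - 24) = (q + 6)/(q^2 + 4*q + 3)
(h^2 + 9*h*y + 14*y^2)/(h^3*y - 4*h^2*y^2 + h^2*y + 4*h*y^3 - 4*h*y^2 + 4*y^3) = (h^2 + 9*h*y + 14*y^2)/(y*(h^3 - 4*h^2*y + h^2 + 4*h*y^2 - 4*h*y + 4*y^2))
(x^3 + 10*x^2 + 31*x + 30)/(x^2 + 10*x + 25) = (x^2 + 5*x + 6)/(x + 5)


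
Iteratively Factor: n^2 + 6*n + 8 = (n + 2)*(n + 4)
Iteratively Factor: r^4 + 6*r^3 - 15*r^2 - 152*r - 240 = (r - 5)*(r^3 + 11*r^2 + 40*r + 48) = (r - 5)*(r + 4)*(r^2 + 7*r + 12) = (r - 5)*(r + 3)*(r + 4)*(r + 4)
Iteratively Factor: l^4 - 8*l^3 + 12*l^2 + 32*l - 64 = (l + 2)*(l^3 - 10*l^2 + 32*l - 32) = (l - 2)*(l + 2)*(l^2 - 8*l + 16) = (l - 4)*(l - 2)*(l + 2)*(l - 4)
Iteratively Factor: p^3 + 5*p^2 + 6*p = (p + 3)*(p^2 + 2*p) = p*(p + 3)*(p + 2)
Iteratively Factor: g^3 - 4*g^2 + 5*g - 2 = (g - 1)*(g^2 - 3*g + 2) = (g - 1)^2*(g - 2)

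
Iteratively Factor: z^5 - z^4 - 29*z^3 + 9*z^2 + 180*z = (z)*(z^4 - z^3 - 29*z^2 + 9*z + 180) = z*(z - 3)*(z^3 + 2*z^2 - 23*z - 60) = z*(z - 3)*(z + 3)*(z^2 - z - 20) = z*(z - 5)*(z - 3)*(z + 3)*(z + 4)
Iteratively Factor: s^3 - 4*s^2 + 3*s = (s)*(s^2 - 4*s + 3) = s*(s - 3)*(s - 1)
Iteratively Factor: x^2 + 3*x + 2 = (x + 2)*(x + 1)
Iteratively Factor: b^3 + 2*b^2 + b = (b)*(b^2 + 2*b + 1) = b*(b + 1)*(b + 1)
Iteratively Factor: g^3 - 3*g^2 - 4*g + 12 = (g + 2)*(g^2 - 5*g + 6) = (g - 3)*(g + 2)*(g - 2)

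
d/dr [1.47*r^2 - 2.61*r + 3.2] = 2.94*r - 2.61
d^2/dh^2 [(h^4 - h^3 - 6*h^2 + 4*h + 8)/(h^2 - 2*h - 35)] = 2*(h^6 - 6*h^5 - 93*h^4 + 513*h^3 + 6534*h^2 - 3303*h - 7318)/(h^6 - 6*h^5 - 93*h^4 + 412*h^3 + 3255*h^2 - 7350*h - 42875)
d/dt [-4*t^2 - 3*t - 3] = -8*t - 3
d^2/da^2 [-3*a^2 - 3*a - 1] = -6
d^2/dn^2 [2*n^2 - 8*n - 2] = 4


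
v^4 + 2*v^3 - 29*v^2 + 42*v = v*(v - 3)*(v - 2)*(v + 7)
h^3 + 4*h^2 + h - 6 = (h - 1)*(h + 2)*(h + 3)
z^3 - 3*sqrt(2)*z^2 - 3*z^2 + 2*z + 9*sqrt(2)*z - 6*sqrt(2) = (z - 2)*(z - 1)*(z - 3*sqrt(2))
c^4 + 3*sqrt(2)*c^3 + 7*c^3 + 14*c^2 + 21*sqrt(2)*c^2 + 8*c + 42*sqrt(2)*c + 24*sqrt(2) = (c + 1)*(c + 2)*(c + 4)*(c + 3*sqrt(2))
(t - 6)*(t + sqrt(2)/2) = t^2 - 6*t + sqrt(2)*t/2 - 3*sqrt(2)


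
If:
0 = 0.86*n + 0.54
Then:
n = -0.63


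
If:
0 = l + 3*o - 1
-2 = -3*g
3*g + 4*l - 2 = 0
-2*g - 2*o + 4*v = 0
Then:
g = 2/3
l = 0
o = 1/3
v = 1/2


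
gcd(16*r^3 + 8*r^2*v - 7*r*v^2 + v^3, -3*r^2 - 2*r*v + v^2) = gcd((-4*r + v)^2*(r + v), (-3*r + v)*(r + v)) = r + v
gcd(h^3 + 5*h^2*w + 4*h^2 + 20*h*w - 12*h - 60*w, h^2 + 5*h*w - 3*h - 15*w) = h + 5*w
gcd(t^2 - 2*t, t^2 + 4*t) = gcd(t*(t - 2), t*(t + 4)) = t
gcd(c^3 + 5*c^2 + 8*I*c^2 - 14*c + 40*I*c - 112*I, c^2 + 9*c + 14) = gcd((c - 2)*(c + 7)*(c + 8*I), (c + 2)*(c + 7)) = c + 7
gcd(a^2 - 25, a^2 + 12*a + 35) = a + 5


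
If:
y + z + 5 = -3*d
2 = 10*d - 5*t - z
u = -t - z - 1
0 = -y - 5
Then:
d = -z/3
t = -13*z/15 - 2/5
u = -2*z/15 - 3/5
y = -5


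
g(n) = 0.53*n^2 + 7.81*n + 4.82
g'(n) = 1.06*n + 7.81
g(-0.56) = 0.61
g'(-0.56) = 7.22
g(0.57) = 9.44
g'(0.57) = 8.41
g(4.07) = 45.39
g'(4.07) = 12.12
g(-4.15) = -18.46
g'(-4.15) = 3.41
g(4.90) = 55.81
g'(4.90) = 13.00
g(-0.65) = -0.03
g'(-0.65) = 7.12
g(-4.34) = -19.09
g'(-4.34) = 3.21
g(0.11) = 5.69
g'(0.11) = 7.93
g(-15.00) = 6.92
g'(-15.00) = -8.09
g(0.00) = 4.82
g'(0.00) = 7.81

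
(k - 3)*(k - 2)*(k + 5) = k^3 - 19*k + 30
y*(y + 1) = y^2 + y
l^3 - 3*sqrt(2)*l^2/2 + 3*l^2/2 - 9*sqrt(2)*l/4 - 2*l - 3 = (l + 3/2)*(l - 2*sqrt(2))*(l + sqrt(2)/2)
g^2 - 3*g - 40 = (g - 8)*(g + 5)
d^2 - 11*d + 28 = (d - 7)*(d - 4)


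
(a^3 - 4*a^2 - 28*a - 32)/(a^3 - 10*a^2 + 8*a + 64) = (a + 2)/(a - 4)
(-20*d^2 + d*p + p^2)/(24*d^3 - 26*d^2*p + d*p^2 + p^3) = (5*d + p)/(-6*d^2 + 5*d*p + p^2)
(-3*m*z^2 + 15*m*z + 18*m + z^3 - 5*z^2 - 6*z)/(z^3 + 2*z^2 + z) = (-3*m*z + 18*m + z^2 - 6*z)/(z*(z + 1))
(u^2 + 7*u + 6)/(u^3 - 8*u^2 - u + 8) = (u + 6)/(u^2 - 9*u + 8)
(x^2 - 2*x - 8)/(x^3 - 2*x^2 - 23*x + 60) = (x + 2)/(x^2 + 2*x - 15)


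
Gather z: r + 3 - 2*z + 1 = r - 2*z + 4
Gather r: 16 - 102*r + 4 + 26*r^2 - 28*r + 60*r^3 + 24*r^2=60*r^3 + 50*r^2 - 130*r + 20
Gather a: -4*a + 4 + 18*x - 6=-4*a + 18*x - 2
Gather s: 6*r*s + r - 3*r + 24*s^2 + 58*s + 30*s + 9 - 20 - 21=-2*r + 24*s^2 + s*(6*r + 88) - 32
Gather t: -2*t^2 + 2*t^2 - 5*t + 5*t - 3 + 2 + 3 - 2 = 0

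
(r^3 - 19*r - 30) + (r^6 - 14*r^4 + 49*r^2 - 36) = r^6 - 14*r^4 + r^3 + 49*r^2 - 19*r - 66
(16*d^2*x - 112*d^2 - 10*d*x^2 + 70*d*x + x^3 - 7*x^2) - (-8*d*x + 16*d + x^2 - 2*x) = 16*d^2*x - 112*d^2 - 10*d*x^2 + 78*d*x - 16*d + x^3 - 8*x^2 + 2*x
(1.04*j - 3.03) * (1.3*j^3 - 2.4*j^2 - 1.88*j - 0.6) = 1.352*j^4 - 6.435*j^3 + 5.3168*j^2 + 5.0724*j + 1.818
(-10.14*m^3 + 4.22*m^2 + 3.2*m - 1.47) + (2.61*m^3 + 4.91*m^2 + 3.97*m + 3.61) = -7.53*m^3 + 9.13*m^2 + 7.17*m + 2.14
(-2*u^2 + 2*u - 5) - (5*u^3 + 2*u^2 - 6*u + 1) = -5*u^3 - 4*u^2 + 8*u - 6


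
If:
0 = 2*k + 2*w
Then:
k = -w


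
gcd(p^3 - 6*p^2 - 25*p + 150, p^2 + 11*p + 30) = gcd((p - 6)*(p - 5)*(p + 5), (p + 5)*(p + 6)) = p + 5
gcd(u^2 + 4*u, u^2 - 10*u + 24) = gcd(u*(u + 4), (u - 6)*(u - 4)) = 1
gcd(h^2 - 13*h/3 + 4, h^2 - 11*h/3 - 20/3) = 1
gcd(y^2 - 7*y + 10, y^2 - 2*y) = y - 2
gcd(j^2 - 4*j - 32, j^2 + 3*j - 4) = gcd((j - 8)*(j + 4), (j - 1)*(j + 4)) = j + 4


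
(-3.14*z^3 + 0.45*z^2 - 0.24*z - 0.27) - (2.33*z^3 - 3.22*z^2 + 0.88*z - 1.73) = -5.47*z^3 + 3.67*z^2 - 1.12*z + 1.46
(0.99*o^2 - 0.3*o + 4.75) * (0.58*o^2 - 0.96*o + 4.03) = 0.5742*o^4 - 1.1244*o^3 + 7.0327*o^2 - 5.769*o + 19.1425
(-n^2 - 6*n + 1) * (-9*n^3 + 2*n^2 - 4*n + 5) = 9*n^5 + 52*n^4 - 17*n^3 + 21*n^2 - 34*n + 5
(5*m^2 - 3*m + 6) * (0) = 0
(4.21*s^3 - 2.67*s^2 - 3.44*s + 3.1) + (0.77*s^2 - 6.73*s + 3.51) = 4.21*s^3 - 1.9*s^2 - 10.17*s + 6.61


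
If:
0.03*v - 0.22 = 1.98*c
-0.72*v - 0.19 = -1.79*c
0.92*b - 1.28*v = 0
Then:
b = -0.78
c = -0.12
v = -0.56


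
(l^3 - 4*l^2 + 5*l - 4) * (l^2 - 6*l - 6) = l^5 - 10*l^4 + 23*l^3 - 10*l^2 - 6*l + 24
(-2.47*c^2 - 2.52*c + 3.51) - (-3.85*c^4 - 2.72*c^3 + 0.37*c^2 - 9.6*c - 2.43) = 3.85*c^4 + 2.72*c^3 - 2.84*c^2 + 7.08*c + 5.94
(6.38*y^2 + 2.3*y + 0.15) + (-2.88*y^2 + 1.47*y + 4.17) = 3.5*y^2 + 3.77*y + 4.32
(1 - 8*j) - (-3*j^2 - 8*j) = 3*j^2 + 1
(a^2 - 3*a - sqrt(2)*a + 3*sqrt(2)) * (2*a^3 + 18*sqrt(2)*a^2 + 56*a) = 2*a^5 - 6*a^4 + 16*sqrt(2)*a^4 - 48*sqrt(2)*a^3 + 20*a^3 - 56*sqrt(2)*a^2 - 60*a^2 + 168*sqrt(2)*a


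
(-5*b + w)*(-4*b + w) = 20*b^2 - 9*b*w + w^2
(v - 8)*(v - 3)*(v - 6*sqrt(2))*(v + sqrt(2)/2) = v^4 - 11*v^3 - 11*sqrt(2)*v^3/2 + 18*v^2 + 121*sqrt(2)*v^2/2 - 132*sqrt(2)*v + 66*v - 144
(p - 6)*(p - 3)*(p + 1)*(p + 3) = p^4 - 5*p^3 - 15*p^2 + 45*p + 54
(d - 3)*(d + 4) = d^2 + d - 12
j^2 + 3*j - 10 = (j - 2)*(j + 5)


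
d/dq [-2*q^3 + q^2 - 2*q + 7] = -6*q^2 + 2*q - 2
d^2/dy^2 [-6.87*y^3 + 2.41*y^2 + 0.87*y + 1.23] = 4.82 - 41.22*y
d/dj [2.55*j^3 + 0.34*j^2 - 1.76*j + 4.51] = 7.65*j^2 + 0.68*j - 1.76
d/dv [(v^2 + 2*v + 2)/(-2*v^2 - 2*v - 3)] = 2*(v^2 + v - 1)/(4*v^4 + 8*v^3 + 16*v^2 + 12*v + 9)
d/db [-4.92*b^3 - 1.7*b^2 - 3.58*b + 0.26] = -14.76*b^2 - 3.4*b - 3.58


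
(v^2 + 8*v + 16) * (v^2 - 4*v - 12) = v^4 + 4*v^3 - 28*v^2 - 160*v - 192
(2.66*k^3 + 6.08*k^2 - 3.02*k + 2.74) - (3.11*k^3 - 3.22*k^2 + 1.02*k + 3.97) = -0.45*k^3 + 9.3*k^2 - 4.04*k - 1.23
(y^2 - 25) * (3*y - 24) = 3*y^3 - 24*y^2 - 75*y + 600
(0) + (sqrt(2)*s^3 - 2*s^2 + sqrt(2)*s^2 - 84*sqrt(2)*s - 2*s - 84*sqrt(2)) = sqrt(2)*s^3 - 2*s^2 + sqrt(2)*s^2 - 84*sqrt(2)*s - 2*s - 84*sqrt(2)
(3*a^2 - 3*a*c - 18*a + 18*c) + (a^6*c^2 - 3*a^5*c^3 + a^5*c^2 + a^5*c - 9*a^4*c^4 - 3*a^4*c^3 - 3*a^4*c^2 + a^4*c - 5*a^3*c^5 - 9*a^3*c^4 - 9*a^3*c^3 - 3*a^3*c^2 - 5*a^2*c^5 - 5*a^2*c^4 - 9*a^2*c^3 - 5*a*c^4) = a^6*c^2 - 3*a^5*c^3 + a^5*c^2 + a^5*c - 9*a^4*c^4 - 3*a^4*c^3 - 3*a^4*c^2 + a^4*c - 5*a^3*c^5 - 9*a^3*c^4 - 9*a^3*c^3 - 3*a^3*c^2 - 5*a^2*c^5 - 5*a^2*c^4 - 9*a^2*c^3 + 3*a^2 - 5*a*c^4 - 3*a*c - 18*a + 18*c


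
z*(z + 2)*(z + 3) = z^3 + 5*z^2 + 6*z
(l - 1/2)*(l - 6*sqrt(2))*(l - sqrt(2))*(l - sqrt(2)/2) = l^4 - 15*sqrt(2)*l^3/2 - l^3/2 + 15*sqrt(2)*l^2/4 + 19*l^2 - 19*l/2 - 6*sqrt(2)*l + 3*sqrt(2)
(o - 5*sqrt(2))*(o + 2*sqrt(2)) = o^2 - 3*sqrt(2)*o - 20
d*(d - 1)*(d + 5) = d^3 + 4*d^2 - 5*d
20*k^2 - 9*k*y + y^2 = (-5*k + y)*(-4*k + y)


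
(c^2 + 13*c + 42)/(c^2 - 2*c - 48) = (c + 7)/(c - 8)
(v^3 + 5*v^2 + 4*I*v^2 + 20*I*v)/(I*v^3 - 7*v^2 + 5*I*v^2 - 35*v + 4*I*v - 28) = v*(-I*v^2 + v*(4 - 5*I) + 20)/(v^3 + v^2*(5 + 7*I) + v*(4 + 35*I) + 28*I)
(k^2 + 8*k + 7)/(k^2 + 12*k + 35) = (k + 1)/(k + 5)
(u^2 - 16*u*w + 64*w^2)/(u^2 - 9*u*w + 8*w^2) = (u - 8*w)/(u - w)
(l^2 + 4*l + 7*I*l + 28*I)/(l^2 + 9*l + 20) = (l + 7*I)/(l + 5)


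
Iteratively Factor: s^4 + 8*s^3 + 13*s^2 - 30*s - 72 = (s + 3)*(s^3 + 5*s^2 - 2*s - 24) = (s + 3)*(s + 4)*(s^2 + s - 6) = (s - 2)*(s + 3)*(s + 4)*(s + 3)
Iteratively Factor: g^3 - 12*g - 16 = (g + 2)*(g^2 - 2*g - 8) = (g + 2)^2*(g - 4)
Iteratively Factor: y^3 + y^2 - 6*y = (y - 2)*(y^2 + 3*y) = y*(y - 2)*(y + 3)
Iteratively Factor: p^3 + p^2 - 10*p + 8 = (p - 1)*(p^2 + 2*p - 8) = (p - 1)*(p + 4)*(p - 2)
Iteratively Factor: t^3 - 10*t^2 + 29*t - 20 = (t - 5)*(t^2 - 5*t + 4) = (t - 5)*(t - 4)*(t - 1)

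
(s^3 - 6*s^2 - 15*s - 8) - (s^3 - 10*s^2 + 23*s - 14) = 4*s^2 - 38*s + 6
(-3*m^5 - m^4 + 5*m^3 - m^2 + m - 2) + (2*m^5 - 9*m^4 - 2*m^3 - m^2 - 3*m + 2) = -m^5 - 10*m^4 + 3*m^3 - 2*m^2 - 2*m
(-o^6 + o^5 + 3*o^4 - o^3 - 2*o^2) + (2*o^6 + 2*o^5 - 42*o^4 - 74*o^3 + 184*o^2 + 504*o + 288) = o^6 + 3*o^5 - 39*o^4 - 75*o^3 + 182*o^2 + 504*o + 288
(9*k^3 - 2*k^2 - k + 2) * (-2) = -18*k^3 + 4*k^2 + 2*k - 4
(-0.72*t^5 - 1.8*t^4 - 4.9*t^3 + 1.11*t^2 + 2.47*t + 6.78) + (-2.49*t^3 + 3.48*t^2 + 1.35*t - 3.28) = -0.72*t^5 - 1.8*t^4 - 7.39*t^3 + 4.59*t^2 + 3.82*t + 3.5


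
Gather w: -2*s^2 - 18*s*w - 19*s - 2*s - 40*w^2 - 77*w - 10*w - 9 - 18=-2*s^2 - 21*s - 40*w^2 + w*(-18*s - 87) - 27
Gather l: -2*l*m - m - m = -2*l*m - 2*m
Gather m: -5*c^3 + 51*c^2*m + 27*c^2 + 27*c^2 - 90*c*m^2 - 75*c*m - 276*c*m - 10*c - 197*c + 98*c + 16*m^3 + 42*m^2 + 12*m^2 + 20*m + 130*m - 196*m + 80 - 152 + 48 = -5*c^3 + 54*c^2 - 109*c + 16*m^3 + m^2*(54 - 90*c) + m*(51*c^2 - 351*c - 46) - 24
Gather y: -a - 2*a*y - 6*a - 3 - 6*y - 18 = -7*a + y*(-2*a - 6) - 21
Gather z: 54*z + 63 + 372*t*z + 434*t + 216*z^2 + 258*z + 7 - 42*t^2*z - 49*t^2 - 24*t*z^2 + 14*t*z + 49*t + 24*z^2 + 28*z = -49*t^2 + 483*t + z^2*(240 - 24*t) + z*(-42*t^2 + 386*t + 340) + 70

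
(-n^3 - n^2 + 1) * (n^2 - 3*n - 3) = -n^5 + 2*n^4 + 6*n^3 + 4*n^2 - 3*n - 3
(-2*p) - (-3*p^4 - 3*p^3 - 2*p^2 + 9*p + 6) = 3*p^4 + 3*p^3 + 2*p^2 - 11*p - 6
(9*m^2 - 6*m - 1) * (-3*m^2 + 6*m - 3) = -27*m^4 + 72*m^3 - 60*m^2 + 12*m + 3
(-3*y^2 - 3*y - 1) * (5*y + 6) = -15*y^3 - 33*y^2 - 23*y - 6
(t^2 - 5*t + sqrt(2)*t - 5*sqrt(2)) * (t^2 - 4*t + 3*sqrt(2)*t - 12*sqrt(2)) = t^4 - 9*t^3 + 4*sqrt(2)*t^3 - 36*sqrt(2)*t^2 + 26*t^2 - 54*t + 80*sqrt(2)*t + 120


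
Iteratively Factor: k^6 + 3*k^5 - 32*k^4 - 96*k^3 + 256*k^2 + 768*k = (k)*(k^5 + 3*k^4 - 32*k^3 - 96*k^2 + 256*k + 768) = k*(k + 4)*(k^4 - k^3 - 28*k^2 + 16*k + 192) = k*(k - 4)*(k + 4)*(k^3 + 3*k^2 - 16*k - 48) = k*(k - 4)*(k + 3)*(k + 4)*(k^2 - 16) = k*(k - 4)^2*(k + 3)*(k + 4)*(k + 4)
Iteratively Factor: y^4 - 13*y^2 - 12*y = (y + 3)*(y^3 - 3*y^2 - 4*y) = (y - 4)*(y + 3)*(y^2 + y) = y*(y - 4)*(y + 3)*(y + 1)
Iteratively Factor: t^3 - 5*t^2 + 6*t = (t - 2)*(t^2 - 3*t) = (t - 3)*(t - 2)*(t)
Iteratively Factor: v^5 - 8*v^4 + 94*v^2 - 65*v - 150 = (v + 3)*(v^4 - 11*v^3 + 33*v^2 - 5*v - 50) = (v + 1)*(v + 3)*(v^3 - 12*v^2 + 45*v - 50) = (v - 2)*(v + 1)*(v + 3)*(v^2 - 10*v + 25) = (v - 5)*(v - 2)*(v + 1)*(v + 3)*(v - 5)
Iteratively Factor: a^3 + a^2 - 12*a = (a - 3)*(a^2 + 4*a) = (a - 3)*(a + 4)*(a)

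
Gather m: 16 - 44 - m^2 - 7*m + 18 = -m^2 - 7*m - 10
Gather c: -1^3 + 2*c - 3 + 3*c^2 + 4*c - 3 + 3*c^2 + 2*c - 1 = 6*c^2 + 8*c - 8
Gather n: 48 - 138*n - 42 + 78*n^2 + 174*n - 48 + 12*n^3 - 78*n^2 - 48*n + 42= 12*n^3 - 12*n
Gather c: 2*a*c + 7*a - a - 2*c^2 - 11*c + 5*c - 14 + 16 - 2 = 6*a - 2*c^2 + c*(2*a - 6)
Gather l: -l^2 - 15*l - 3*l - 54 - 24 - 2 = -l^2 - 18*l - 80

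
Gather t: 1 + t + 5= t + 6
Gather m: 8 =8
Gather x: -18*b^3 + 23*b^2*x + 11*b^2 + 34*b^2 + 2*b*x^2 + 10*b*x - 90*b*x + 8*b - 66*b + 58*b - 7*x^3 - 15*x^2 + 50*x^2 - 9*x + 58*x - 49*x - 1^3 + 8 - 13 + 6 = -18*b^3 + 45*b^2 - 7*x^3 + x^2*(2*b + 35) + x*(23*b^2 - 80*b)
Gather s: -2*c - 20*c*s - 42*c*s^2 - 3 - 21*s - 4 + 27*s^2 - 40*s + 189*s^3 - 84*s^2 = -2*c + 189*s^3 + s^2*(-42*c - 57) + s*(-20*c - 61) - 7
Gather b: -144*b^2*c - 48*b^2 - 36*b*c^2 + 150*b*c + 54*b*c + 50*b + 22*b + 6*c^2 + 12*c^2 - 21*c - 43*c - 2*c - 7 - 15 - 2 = b^2*(-144*c - 48) + b*(-36*c^2 + 204*c + 72) + 18*c^2 - 66*c - 24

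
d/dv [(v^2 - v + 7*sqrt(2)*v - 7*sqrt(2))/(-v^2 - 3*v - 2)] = (-4*v^2 + 7*sqrt(2)*v^2 - 14*sqrt(2)*v - 4*v - 35*sqrt(2) + 2)/(v^4 + 6*v^3 + 13*v^2 + 12*v + 4)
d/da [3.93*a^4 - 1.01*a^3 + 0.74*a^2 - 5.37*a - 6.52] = 15.72*a^3 - 3.03*a^2 + 1.48*a - 5.37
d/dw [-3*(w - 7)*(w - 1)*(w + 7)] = -9*w^2 + 6*w + 147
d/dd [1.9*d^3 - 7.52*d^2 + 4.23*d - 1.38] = 5.7*d^2 - 15.04*d + 4.23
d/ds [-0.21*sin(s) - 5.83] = -0.21*cos(s)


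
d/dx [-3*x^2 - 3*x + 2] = -6*x - 3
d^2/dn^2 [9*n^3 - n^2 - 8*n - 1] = 54*n - 2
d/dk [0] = 0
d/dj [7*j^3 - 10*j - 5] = 21*j^2 - 10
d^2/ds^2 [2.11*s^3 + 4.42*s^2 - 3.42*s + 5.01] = 12.66*s + 8.84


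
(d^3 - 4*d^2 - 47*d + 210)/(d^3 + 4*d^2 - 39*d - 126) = (d - 5)/(d + 3)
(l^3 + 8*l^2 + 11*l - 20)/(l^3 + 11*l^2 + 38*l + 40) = (l - 1)/(l + 2)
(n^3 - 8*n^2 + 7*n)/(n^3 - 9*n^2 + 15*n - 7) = n/(n - 1)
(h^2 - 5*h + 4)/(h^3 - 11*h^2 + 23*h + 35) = (h^2 - 5*h + 4)/(h^3 - 11*h^2 + 23*h + 35)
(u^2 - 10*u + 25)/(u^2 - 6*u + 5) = (u - 5)/(u - 1)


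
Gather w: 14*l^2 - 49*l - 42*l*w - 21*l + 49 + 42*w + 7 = 14*l^2 - 70*l + w*(42 - 42*l) + 56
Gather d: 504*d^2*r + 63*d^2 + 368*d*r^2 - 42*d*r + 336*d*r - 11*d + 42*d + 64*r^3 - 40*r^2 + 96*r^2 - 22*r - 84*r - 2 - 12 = d^2*(504*r + 63) + d*(368*r^2 + 294*r + 31) + 64*r^3 + 56*r^2 - 106*r - 14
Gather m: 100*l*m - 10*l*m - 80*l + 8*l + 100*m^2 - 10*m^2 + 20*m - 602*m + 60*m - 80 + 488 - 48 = -72*l + 90*m^2 + m*(90*l - 522) + 360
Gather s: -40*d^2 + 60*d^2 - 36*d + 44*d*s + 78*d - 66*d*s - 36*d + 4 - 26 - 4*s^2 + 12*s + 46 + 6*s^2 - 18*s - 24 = 20*d^2 + 6*d + 2*s^2 + s*(-22*d - 6)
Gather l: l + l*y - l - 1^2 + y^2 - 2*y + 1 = l*y + y^2 - 2*y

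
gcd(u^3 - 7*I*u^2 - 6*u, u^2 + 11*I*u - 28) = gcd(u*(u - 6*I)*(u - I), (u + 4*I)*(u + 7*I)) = 1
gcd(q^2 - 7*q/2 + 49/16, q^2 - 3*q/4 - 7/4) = q - 7/4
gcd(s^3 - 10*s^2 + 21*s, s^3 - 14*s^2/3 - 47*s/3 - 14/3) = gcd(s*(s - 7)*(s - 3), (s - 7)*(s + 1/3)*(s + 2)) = s - 7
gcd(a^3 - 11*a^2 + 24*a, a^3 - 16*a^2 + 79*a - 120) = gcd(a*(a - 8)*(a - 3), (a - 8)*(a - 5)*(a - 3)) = a^2 - 11*a + 24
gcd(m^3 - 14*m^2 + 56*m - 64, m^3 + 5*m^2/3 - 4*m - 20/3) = m - 2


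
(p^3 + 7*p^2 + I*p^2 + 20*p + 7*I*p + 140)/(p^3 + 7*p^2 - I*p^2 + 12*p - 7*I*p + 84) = (p + 5*I)/(p + 3*I)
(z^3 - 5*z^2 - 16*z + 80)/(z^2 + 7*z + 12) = (z^2 - 9*z + 20)/(z + 3)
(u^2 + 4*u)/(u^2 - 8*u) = (u + 4)/(u - 8)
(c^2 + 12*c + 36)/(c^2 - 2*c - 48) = (c + 6)/(c - 8)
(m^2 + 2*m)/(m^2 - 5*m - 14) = m/(m - 7)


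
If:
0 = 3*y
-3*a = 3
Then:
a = -1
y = 0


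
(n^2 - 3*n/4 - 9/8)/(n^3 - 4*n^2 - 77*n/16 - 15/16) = 2*(2*n - 3)/(4*n^2 - 19*n - 5)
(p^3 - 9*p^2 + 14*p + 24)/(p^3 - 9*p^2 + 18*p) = (p^2 - 3*p - 4)/(p*(p - 3))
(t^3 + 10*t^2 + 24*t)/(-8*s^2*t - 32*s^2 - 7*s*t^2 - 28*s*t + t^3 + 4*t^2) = t*(-t - 6)/(8*s^2 + 7*s*t - t^2)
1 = 1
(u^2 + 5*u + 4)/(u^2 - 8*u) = (u^2 + 5*u + 4)/(u*(u - 8))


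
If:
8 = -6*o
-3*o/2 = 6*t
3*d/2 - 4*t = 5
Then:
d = 38/9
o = -4/3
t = 1/3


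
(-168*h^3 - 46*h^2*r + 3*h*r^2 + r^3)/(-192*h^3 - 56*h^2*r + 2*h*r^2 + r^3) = (-7*h + r)/(-8*h + r)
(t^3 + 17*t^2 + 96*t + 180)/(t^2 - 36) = (t^2 + 11*t + 30)/(t - 6)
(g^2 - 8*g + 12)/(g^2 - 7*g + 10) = (g - 6)/(g - 5)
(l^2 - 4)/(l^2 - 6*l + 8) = (l + 2)/(l - 4)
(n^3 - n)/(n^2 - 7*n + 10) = (n^3 - n)/(n^2 - 7*n + 10)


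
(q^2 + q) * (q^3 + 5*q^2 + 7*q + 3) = q^5 + 6*q^4 + 12*q^3 + 10*q^2 + 3*q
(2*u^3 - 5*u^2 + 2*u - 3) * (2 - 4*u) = -8*u^4 + 24*u^3 - 18*u^2 + 16*u - 6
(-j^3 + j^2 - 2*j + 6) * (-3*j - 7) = 3*j^4 + 4*j^3 - j^2 - 4*j - 42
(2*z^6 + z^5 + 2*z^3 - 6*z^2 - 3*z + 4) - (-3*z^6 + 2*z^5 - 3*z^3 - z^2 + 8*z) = 5*z^6 - z^5 + 5*z^3 - 5*z^2 - 11*z + 4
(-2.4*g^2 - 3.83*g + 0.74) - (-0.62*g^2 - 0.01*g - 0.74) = -1.78*g^2 - 3.82*g + 1.48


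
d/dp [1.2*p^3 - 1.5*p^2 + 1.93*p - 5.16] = 3.6*p^2 - 3.0*p + 1.93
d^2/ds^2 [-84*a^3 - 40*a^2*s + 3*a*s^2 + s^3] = 6*a + 6*s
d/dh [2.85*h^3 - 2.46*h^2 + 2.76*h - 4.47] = 8.55*h^2 - 4.92*h + 2.76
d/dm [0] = 0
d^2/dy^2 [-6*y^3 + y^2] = 2 - 36*y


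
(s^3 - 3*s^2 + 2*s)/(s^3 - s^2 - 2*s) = (s - 1)/(s + 1)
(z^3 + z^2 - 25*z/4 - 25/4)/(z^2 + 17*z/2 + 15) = (2*z^2 - 3*z - 5)/(2*(z + 6))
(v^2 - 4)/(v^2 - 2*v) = (v + 2)/v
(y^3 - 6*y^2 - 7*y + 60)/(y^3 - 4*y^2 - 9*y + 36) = (y - 5)/(y - 3)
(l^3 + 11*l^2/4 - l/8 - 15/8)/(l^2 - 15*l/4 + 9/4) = (2*l^2 + 7*l + 5)/(2*(l - 3))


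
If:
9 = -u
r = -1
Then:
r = -1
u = -9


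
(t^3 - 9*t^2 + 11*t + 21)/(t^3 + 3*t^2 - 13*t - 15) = (t - 7)/(t + 5)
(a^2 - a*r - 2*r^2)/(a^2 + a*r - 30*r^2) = (a^2 - a*r - 2*r^2)/(a^2 + a*r - 30*r^2)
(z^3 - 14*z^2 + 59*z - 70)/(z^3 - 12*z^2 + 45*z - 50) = (z - 7)/(z - 5)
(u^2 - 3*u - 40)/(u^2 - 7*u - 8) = (u + 5)/(u + 1)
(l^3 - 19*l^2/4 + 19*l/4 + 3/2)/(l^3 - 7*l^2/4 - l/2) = (l - 3)/l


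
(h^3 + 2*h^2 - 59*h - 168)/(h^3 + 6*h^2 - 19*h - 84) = (h - 8)/(h - 4)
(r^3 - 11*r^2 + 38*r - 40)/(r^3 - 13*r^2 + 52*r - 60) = (r - 4)/(r - 6)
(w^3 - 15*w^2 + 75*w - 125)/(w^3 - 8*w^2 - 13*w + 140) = (w^2 - 10*w + 25)/(w^2 - 3*w - 28)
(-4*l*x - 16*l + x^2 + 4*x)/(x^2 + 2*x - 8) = (-4*l + x)/(x - 2)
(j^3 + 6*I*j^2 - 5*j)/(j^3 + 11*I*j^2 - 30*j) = (j + I)/(j + 6*I)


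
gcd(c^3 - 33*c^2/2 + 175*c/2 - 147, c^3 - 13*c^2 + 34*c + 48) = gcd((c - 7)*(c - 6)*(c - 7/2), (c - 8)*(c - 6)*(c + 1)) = c - 6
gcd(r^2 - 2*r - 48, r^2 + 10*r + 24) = r + 6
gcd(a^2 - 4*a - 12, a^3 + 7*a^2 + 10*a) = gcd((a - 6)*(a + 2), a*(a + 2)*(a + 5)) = a + 2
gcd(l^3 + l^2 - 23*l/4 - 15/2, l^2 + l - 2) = l + 2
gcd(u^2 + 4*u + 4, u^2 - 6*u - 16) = u + 2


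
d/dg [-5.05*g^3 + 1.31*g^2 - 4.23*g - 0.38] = -15.15*g^2 + 2.62*g - 4.23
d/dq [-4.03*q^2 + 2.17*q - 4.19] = 2.17 - 8.06*q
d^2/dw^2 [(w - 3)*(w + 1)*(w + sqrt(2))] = 6*w - 4 + 2*sqrt(2)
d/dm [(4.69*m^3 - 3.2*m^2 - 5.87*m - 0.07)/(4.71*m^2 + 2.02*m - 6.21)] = (22.0899*m^4 + 18.9476*m^3 - 66.191*m^2 + 40.4034*m + 36.5941)/(22.1841*m^4 + 19.0284*m^3 - 54.4178*m^2 - 25.0884*m + 38.5641)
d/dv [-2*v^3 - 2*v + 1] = -6*v^2 - 2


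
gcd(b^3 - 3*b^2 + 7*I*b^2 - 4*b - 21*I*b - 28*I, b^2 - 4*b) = b - 4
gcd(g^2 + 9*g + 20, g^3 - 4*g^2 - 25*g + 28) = g + 4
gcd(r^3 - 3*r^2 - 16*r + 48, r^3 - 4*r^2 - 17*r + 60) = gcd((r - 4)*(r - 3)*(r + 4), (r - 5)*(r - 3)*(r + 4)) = r^2 + r - 12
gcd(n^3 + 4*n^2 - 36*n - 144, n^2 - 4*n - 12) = n - 6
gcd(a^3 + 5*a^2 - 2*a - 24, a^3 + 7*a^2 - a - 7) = 1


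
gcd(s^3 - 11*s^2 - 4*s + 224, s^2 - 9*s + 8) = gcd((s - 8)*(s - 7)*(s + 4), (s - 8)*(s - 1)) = s - 8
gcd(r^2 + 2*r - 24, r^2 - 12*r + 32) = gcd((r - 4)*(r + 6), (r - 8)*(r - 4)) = r - 4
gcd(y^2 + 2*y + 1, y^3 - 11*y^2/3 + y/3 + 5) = y + 1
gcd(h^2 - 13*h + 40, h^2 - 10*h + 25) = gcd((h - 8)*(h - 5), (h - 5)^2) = h - 5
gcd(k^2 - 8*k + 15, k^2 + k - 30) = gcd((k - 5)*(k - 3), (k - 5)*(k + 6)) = k - 5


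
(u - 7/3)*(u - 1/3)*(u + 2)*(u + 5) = u^4 + 13*u^3/3 - 71*u^2/9 - 191*u/9 + 70/9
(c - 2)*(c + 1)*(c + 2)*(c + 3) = c^4 + 4*c^3 - c^2 - 16*c - 12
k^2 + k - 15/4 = (k - 3/2)*(k + 5/2)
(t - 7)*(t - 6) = t^2 - 13*t + 42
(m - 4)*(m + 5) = m^2 + m - 20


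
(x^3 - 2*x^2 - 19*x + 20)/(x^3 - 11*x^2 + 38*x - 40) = (x^2 + 3*x - 4)/(x^2 - 6*x + 8)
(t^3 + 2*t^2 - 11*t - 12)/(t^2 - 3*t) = t + 5 + 4/t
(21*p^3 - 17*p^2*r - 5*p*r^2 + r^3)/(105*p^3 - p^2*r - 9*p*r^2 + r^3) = (p - r)/(5*p - r)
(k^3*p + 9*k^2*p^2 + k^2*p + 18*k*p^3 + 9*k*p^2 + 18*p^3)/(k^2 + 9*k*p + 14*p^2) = p*(k^3 + 9*k^2*p + k^2 + 18*k*p^2 + 9*k*p + 18*p^2)/(k^2 + 9*k*p + 14*p^2)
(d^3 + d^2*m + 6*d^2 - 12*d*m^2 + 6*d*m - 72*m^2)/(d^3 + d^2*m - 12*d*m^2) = (d + 6)/d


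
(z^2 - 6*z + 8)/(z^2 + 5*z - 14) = (z - 4)/(z + 7)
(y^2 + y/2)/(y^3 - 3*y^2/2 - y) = 1/(y - 2)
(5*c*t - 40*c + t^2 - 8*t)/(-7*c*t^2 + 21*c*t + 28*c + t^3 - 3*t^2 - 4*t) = (-5*c*t + 40*c - t^2 + 8*t)/(7*c*t^2 - 21*c*t - 28*c - t^3 + 3*t^2 + 4*t)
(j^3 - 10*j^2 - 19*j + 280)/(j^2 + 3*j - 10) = (j^2 - 15*j + 56)/(j - 2)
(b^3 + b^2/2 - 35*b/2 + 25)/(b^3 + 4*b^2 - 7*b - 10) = (b - 5/2)/(b + 1)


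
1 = 1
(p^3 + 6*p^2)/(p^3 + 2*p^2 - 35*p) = p*(p + 6)/(p^2 + 2*p - 35)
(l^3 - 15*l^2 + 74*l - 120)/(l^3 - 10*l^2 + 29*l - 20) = (l - 6)/(l - 1)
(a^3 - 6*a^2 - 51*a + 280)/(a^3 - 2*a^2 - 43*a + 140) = (a - 8)/(a - 4)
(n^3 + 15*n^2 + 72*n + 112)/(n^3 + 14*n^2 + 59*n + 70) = (n^2 + 8*n + 16)/(n^2 + 7*n + 10)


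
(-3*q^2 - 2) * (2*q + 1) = -6*q^3 - 3*q^2 - 4*q - 2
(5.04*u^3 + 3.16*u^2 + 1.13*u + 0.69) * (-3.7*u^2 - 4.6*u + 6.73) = -18.648*u^5 - 34.876*u^4 + 15.2022*u^3 + 13.5158*u^2 + 4.4309*u + 4.6437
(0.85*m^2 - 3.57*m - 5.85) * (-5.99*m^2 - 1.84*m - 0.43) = -5.0915*m^4 + 19.8203*m^3 + 41.2448*m^2 + 12.2991*m + 2.5155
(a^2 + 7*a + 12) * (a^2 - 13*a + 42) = a^4 - 6*a^3 - 37*a^2 + 138*a + 504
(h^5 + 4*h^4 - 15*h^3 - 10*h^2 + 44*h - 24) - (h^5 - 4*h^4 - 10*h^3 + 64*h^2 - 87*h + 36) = 8*h^4 - 5*h^3 - 74*h^2 + 131*h - 60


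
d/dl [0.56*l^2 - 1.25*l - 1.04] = 1.12*l - 1.25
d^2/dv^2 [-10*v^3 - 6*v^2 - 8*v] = -60*v - 12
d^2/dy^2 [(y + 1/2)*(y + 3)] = 2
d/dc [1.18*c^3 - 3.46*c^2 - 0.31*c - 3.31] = 3.54*c^2 - 6.92*c - 0.31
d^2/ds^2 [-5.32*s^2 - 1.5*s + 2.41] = -10.6400000000000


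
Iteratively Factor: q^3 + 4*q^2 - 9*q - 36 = (q + 3)*(q^2 + q - 12) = (q + 3)*(q + 4)*(q - 3)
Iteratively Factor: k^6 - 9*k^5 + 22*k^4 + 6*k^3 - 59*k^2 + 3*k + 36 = (k - 1)*(k^5 - 8*k^4 + 14*k^3 + 20*k^2 - 39*k - 36) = (k - 4)*(k - 1)*(k^4 - 4*k^3 - 2*k^2 + 12*k + 9) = (k - 4)*(k - 3)*(k - 1)*(k^3 - k^2 - 5*k - 3) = (k - 4)*(k - 3)^2*(k - 1)*(k^2 + 2*k + 1) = (k - 4)*(k - 3)^2*(k - 1)*(k + 1)*(k + 1)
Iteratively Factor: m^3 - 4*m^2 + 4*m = (m - 2)*(m^2 - 2*m) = m*(m - 2)*(m - 2)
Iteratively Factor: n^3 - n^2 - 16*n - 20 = (n + 2)*(n^2 - 3*n - 10) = (n + 2)^2*(n - 5)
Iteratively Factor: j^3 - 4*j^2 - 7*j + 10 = (j + 2)*(j^2 - 6*j + 5) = (j - 1)*(j + 2)*(j - 5)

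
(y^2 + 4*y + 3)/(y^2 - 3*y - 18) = (y + 1)/(y - 6)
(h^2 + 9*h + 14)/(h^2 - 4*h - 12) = (h + 7)/(h - 6)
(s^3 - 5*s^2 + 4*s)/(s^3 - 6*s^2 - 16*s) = (-s^2 + 5*s - 4)/(-s^2 + 6*s + 16)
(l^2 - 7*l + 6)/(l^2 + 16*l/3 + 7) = 3*(l^2 - 7*l + 6)/(3*l^2 + 16*l + 21)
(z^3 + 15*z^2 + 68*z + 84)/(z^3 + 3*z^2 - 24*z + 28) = (z^2 + 8*z + 12)/(z^2 - 4*z + 4)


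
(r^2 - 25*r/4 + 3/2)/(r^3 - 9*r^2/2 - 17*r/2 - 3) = (4*r - 1)/(2*(2*r^2 + 3*r + 1))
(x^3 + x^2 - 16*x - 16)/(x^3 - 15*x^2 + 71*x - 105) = (x^3 + x^2 - 16*x - 16)/(x^3 - 15*x^2 + 71*x - 105)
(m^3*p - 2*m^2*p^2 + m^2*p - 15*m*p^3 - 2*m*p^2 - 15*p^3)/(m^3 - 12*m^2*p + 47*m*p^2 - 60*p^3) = p*(m^2 + 3*m*p + m + 3*p)/(m^2 - 7*m*p + 12*p^2)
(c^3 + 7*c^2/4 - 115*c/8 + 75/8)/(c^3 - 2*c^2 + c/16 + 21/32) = 4*(2*c^2 + 5*c - 25)/(8*c^2 - 10*c - 7)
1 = 1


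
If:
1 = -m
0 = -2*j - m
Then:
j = 1/2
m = -1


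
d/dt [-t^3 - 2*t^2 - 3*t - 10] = -3*t^2 - 4*t - 3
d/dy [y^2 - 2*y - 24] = 2*y - 2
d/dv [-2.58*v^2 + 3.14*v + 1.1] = 3.14 - 5.16*v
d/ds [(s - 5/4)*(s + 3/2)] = 2*s + 1/4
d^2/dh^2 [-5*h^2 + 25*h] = -10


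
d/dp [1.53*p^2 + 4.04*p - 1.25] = 3.06*p + 4.04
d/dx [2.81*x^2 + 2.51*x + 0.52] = 5.62*x + 2.51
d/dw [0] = 0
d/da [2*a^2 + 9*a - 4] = 4*a + 9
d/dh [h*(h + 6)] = 2*h + 6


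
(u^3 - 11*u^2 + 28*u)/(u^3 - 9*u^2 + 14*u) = (u - 4)/(u - 2)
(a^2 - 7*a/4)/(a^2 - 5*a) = (a - 7/4)/(a - 5)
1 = 1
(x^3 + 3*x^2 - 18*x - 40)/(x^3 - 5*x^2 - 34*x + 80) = (x^2 - 2*x - 8)/(x^2 - 10*x + 16)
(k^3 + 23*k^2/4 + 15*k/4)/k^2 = k + 23/4 + 15/(4*k)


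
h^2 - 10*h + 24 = (h - 6)*(h - 4)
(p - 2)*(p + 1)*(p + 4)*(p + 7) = p^4 + 10*p^3 + 15*p^2 - 50*p - 56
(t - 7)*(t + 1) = t^2 - 6*t - 7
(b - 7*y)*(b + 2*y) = b^2 - 5*b*y - 14*y^2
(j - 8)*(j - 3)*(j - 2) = j^3 - 13*j^2 + 46*j - 48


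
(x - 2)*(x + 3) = x^2 + x - 6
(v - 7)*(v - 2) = v^2 - 9*v + 14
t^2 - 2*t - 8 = (t - 4)*(t + 2)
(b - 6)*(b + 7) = b^2 + b - 42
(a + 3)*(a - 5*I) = a^2 + 3*a - 5*I*a - 15*I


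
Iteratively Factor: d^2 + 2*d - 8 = (d - 2)*(d + 4)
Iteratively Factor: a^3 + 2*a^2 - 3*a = (a - 1)*(a^2 + 3*a) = a*(a - 1)*(a + 3)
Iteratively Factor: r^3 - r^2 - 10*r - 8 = (r + 2)*(r^2 - 3*r - 4) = (r - 4)*(r + 2)*(r + 1)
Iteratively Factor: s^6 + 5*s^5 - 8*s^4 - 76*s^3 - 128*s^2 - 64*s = (s + 2)*(s^5 + 3*s^4 - 14*s^3 - 48*s^2 - 32*s) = (s + 1)*(s + 2)*(s^4 + 2*s^3 - 16*s^2 - 32*s) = (s + 1)*(s + 2)^2*(s^3 - 16*s) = (s - 4)*(s + 1)*(s + 2)^2*(s^2 + 4*s) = s*(s - 4)*(s + 1)*(s + 2)^2*(s + 4)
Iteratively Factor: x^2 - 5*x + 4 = (x - 4)*(x - 1)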